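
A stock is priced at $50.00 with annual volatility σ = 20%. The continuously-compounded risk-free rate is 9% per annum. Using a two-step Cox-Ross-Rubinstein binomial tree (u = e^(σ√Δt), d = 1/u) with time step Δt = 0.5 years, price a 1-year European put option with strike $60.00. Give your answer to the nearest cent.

CRR parameters: u = e^(σ√Δt) = e^(0.2·√0.5) = 1.1519, d = 1/u = 0.8681
Per-period rate: rΔt = 0.09·0.5 = 0.045, so R = e^0.045 = 1.0460
Risk-neutral probability p = (e^0.045 − 0.8681)/(1.1519 − 0.8681) = 0.1779/0.2838 = 0.6269
Terminal stock prices: S_uu = 66.34, S_ud = 50, S_dd = 37.68
Terminal payoffs (K − S): max(-6.345, 0) = 0, max(10, 0) = 10, max(22.32, 0) = 22.32
Node u (S = 57.6): V_u = e^(−0.045)·[0.6269·0.0000 + 0.3731·10.0000] = 3.5669
Node d (S = 43.41): V_d = e^(−0.045)·[0.6269·10.0000 + 0.3731·22.3181] = 13.9537
Node 0 (S = 50): V_0 = e^(−0.045)·[0.6269·3.5669 + 0.3731·13.9537] = 7.1148

$7.11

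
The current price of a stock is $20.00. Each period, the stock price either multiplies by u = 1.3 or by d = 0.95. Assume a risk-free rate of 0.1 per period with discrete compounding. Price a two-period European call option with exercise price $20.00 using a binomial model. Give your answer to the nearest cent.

$4.00

Risk-neutral probability p = (1 + 0.1 − 0.95)/(1.3 − 0.95) = 0.1500/0.3500 = 0.4286
Terminal stock prices: S_uu = 33.8, S_ud = 24.7, S_dd = 18.05
Terminal payoffs (S − K): max(13.8, 0) = 13.8, max(4.7, 0) = 4.7, max(-1.95, 0) = 0
Node u (S = 26): V_u = 1/1.1·[0.4286·13.8000 + 0.5714·4.7000] = 7.8182
Node d (S = 19): V_d = 1/1.1·[0.4286·4.7000 + 0.5714·0.0000] = 1.8312
Node 0 (S = 20): V_0 = 1/1.1·[0.4286·7.8182 + 0.5714·1.8312] = 3.9973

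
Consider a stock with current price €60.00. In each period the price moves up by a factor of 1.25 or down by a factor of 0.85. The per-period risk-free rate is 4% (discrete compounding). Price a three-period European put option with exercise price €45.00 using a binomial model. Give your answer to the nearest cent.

Risk-neutral probability p = (1 + 0.04 − 0.85)/(1.25 − 0.85) = 0.1900/0.4000 = 0.4750
Terminal stock prices: S_uuu = 117.2, S_uud = 79.69, S_udd = 54.19, S_ddd = 36.85
Terminal payoffs (K − S): max(-72.19, 0) = 0, max(-34.69, 0) = 0, max(-9.187, 0) = 0, max(8.153, 0) = 8.153
Node uu (S = 93.75): V_uu = 1/1.04·[0.4750·0.0000 + 0.5250·0.0000] = 0.0000
Node ud (S = 63.75): V_ud = 1/1.04·[0.4750·0.0000 + 0.5250·0.0000] = 0.0000
Node dd (S = 43.35): V_dd = 1/1.04·[0.4750·0.0000 + 0.5250·8.1525] = 4.1154
Node u (S = 75): V_u = 1/1.04·[0.4750·0.0000 + 0.5250·0.0000] = 0.0000
Node d (S = 51): V_d = 1/1.04·[0.4750·0.0000 + 0.5250·4.1154] = 2.0775
Node 0 (S = 60): V_0 = 1/1.04·[0.4750·0.0000 + 0.5250·2.0775] = 1.0487

€1.05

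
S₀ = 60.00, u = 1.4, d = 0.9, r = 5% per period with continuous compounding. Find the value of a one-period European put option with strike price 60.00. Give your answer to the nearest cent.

3.98

Risk-neutral probability p = (e^0.05 − 0.9)/(1.4 − 0.9) = 0.1513/0.5000 = 0.3025
Terminal stock prices: S_u = 84, S_d = 54
Terminal payoffs (K − S): max(-24, 0) = 0, max(6, 0) = 6
Node 0 (S = 60): V_0 = e^(−0.05)·[0.3025·0.0000 + 0.6975·6.0000] = 3.9807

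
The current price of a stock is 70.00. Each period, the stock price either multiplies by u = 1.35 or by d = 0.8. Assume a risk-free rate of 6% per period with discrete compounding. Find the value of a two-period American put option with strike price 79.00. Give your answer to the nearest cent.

Risk-neutral probability p = (1 + 0.06 − 0.8)/(1.35 − 0.8) = 0.2600/0.5500 = 0.4727
Terminal stock prices: S_uu = 127.6, S_ud = 75.6, S_dd = 44.8
Terminal payoffs (K − S): max(-48.58, 0) = 0, max(3.4, 0) = 3.4, max(34.2, 0) = 34.2
Node u (S = 94.5): continuation = 1/1.06·[0.4727·0.0000 + 0.5273·3.4000] = 1.6913; exercise value = 0.0000 ≤ continuation, so V_u = 1.6913
Node d (S = 56): continuation = 1/1.06·[0.4727·3.4000 + 0.5273·34.2000] = 18.5283; exercise value = 23.0000 > continuation, so V_d = 23.0000 (exercise)
Node 0 (S = 70): continuation = 1/1.06·[0.4727·1.6913 + 0.5273·23.0000] = 12.1951; exercise value = 9.0000 ≤ continuation, so V_0 = 12.1951

12.20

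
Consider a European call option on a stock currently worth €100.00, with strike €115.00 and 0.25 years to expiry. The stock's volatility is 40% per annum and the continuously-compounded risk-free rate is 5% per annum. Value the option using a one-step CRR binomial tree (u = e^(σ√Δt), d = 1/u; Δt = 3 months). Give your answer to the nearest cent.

€3.39

CRR parameters: u = e^(σ√Δt) = e^(0.4·√0.25) = 1.2214, d = 1/u = 0.8187
Per-period rate: rΔt = 0.05·0.25 = 0.0125, so R = e^0.0125 = 1.0126
Risk-neutral probability p = (e^0.0125 − 0.8187)/(1.2214 − 0.8187) = 0.1938/0.4027 = 0.4814
Terminal stock prices: S_u = 122.1, S_d = 81.87
Terminal payoffs (S − K): max(7.14, 0) = 7.14, max(-33.13, 0) = 0
Node 0 (S = 100): V_0 = e^(−0.0125)·[0.4814·7.1403 + 0.5186·0.0000] = 3.3947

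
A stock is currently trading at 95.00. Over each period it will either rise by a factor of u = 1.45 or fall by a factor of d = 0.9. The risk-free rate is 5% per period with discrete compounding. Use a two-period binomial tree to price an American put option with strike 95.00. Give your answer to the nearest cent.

Risk-neutral probability p = (1 + 0.05 − 0.9)/(1.45 − 0.9) = 0.1500/0.5500 = 0.2727
Terminal stock prices: S_uu = 199.7, S_ud = 124, S_dd = 76.95
Terminal payoffs (K − S): max(-104.7, 0) = 0, max(-28.98, 0) = 0, max(18.05, 0) = 18.05
Node u (S = 137.8): continuation = 1/1.05·[0.2727·0.0000 + 0.7273·0.0000] = 0.0000; exercise value = 0.0000 ≤ continuation, so V_u = 0.0000
Node d (S = 85.5): continuation = 1/1.05·[0.2727·0.0000 + 0.7273·18.0500] = 12.5022; exercise value = 9.5000 ≤ continuation, so V_d = 12.5022
Node 0 (S = 95): continuation = 1/1.05·[0.2727·0.0000 + 0.7273·12.5022] = 8.6595; exercise value = 0.0000 ≤ continuation, so V_0 = 8.6595

8.66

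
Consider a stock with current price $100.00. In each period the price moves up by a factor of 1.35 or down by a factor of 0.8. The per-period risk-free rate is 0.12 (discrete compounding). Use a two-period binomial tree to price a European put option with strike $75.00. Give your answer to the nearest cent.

Risk-neutral probability p = (1 + 0.12 − 0.8)/(1.35 − 0.8) = 0.3200/0.5500 = 0.5818
Terminal stock prices: S_uu = 182.3, S_ud = 108, S_dd = 64
Terminal payoffs (K − S): max(-107.3, 0) = 0, max(-33, 0) = 0, max(11, 0) = 11
Node u (S = 135): V_u = 1/1.12·[0.5818·0.0000 + 0.4182·0.0000] = 0.0000
Node d (S = 80): V_d = 1/1.12·[0.5818·0.0000 + 0.4182·11.0000] = 4.1071
Node 0 (S = 100): V_0 = 1/1.12·[0.5818·0.0000 + 0.4182·4.1071] = 1.5335

$1.53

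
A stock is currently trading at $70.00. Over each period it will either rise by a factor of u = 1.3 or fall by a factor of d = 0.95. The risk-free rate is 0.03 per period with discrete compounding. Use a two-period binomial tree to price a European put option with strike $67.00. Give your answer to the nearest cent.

$2.15

Risk-neutral probability p = (1 + 0.03 − 0.95)/(1.3 − 0.95) = 0.0800/0.3500 = 0.2286
Terminal stock prices: S_uu = 118.3, S_ud = 86.45, S_dd = 63.17
Terminal payoffs (K − S): max(-51.3, 0) = 0, max(-19.45, 0) = 0, max(3.825, 0) = 3.825
Node u (S = 91): V_u = 1/1.03·[0.2286·0.0000 + 0.7714·0.0000] = 0.0000
Node d (S = 66.5): V_d = 1/1.03·[0.2286·0.0000 + 0.7714·3.8250] = 2.8648
Node 0 (S = 70): V_0 = 1/1.03·[0.2286·0.0000 + 0.7714·2.8648] = 2.1456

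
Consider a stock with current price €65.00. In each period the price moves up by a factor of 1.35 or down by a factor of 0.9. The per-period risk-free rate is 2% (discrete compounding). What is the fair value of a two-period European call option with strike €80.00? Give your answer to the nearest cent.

€2.63

Risk-neutral probability p = (1 + 0.02 − 0.9)/(1.35 − 0.9) = 0.1200/0.4500 = 0.2667
Terminal stock prices: S_uu = 118.5, S_ud = 78.98, S_dd = 52.65
Terminal payoffs (S − K): max(38.46, 0) = 38.46, max(-1.025, 0) = 0, max(-27.35, 0) = 0
Node u (S = 87.75): V_u = 1/1.02·[0.2667·38.4625 + 0.7333·0.0000] = 10.0556
Node d (S = 58.5): V_d = 1/1.02·[0.2667·0.0000 + 0.7333·0.0000] = 0.0000
Node 0 (S = 65): V_0 = 1/1.02·[0.2667·10.0556 + 0.7333·0.0000] = 2.6289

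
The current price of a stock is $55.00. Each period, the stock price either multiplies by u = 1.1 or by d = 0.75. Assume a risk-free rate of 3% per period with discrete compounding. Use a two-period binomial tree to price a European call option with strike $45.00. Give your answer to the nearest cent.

Risk-neutral probability p = (1 + 0.03 − 0.75)/(1.1 − 0.75) = 0.2800/0.3500 = 0.8000
Terminal stock prices: S_uu = 66.55, S_ud = 45.38, S_dd = 30.94
Terminal payoffs (S − K): max(21.55, 0) = 21.55, max(0.375, 0) = 0.375, max(-14.06, 0) = 0
Node u (S = 60.5): V_u = 1/1.03·[0.8000·21.5500 + 0.2000·0.3750] = 16.8107
Node d (S = 41.25): V_d = 1/1.03·[0.8000·0.3750 + 0.2000·0.0000] = 0.2913
Node 0 (S = 55): V_0 = 1/1.03·[0.8000·16.8107 + 0.2000·0.2913] = 13.1134

$13.11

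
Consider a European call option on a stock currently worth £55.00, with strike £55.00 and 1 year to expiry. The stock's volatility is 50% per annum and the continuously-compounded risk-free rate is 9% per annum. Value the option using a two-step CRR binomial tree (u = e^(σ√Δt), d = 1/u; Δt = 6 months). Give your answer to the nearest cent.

CRR parameters: u = e^(σ√Δt) = e^(0.5·√0.5) = 1.4241, d = 1/u = 0.7022
Per-period rate: rΔt = 0.09·0.5 = 0.045, so R = e^0.045 = 1.0460
Risk-neutral probability p = (e^0.045 − 0.7022)/(1.4241 − 0.7022) = 0.3438/0.7219 = 0.4763
Terminal stock prices: S_uu = 111.5, S_ud = 55, S_dd = 27.12
Terminal payoffs (S − K): max(56.55, 0) = 56.55, max(0, 0) = 0, max(-27.88, 0) = 0
Node u (S = 78.33): V_u = e^(−0.045)·[0.4763·56.5463 + 0.5237·0.0000] = 25.7467
Node d (S = 38.62): V_d = e^(−0.045)·[0.4763·0.0000 + 0.5237·0.0000] = 0.0000
Node 0 (S = 55): V_0 = e^(−0.045)·[0.4763·25.7467 + 0.5237·0.0000] = 11.7230

£11.72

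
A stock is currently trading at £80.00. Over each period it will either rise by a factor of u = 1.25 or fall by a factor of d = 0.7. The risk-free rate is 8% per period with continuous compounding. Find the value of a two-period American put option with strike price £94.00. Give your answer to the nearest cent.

£14.95

Risk-neutral probability p = (e^0.08 − 0.7)/(1.25 − 0.7) = 0.3833/0.5500 = 0.6969
Terminal stock prices: S_uu = 125, S_ud = 70, S_dd = 39.2
Terminal payoffs (K − S): max(-31, 0) = 0, max(24, 0) = 24, max(54.8, 0) = 54.8
Node u (S = 100): continuation = e^(−0.08)·[0.6969·0.0000 + 0.3031·24.0000] = 6.7154; exercise value = 0.0000 ≤ continuation, so V_u = 6.7154
Node d (S = 56): continuation = e^(−0.08)·[0.6969·24.0000 + 0.3031·54.8000] = 30.7729; exercise value = 38.0000 > continuation, so V_d = 38.0000 (exercise)
Node 0 (S = 80): continuation = e^(−0.08)·[0.6969·6.7154 + 0.3031·38.0000] = 14.9529; exercise value = 14.0000 ≤ continuation, so V_0 = 14.9529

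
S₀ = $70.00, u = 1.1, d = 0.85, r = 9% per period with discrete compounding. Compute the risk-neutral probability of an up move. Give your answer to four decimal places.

Risk-neutral probability p = (1 + 0.09 − 0.85)/(1.1 − 0.85) = 0.2400/0.2500 = 0.9600

p = 0.9600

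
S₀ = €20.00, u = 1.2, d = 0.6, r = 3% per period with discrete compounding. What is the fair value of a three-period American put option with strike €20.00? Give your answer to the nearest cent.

Risk-neutral probability p = (1 + 0.03 − 0.6)/(1.2 − 0.6) = 0.4300/0.6000 = 0.7167
Terminal stock prices: S_uuu = 34.56, S_uud = 17.28, S_udd = 8.64, S_ddd = 4.32
Terminal payoffs (K − S): max(-14.56, 0) = 0, max(2.72, 0) = 2.72, max(11.36, 0) = 11.36, max(15.68, 0) = 15.68
Node uu (S = 28.8): continuation = 1/1.03·[0.7167·0.0000 + 0.2833·2.7200] = 0.7482; exercise value = 0.0000 ≤ continuation, so V_uu = 0.7482
Node ud (S = 14.4): continuation = 1/1.03·[0.7167·2.7200 + 0.2833·11.3600] = 5.0175; exercise value = 5.6000 > continuation, so V_ud = 5.6000 (exercise)
Node dd (S = 7.2): continuation = 1/1.03·[0.7167·11.3600 + 0.2833·15.6800] = 12.2175; exercise value = 12.8000 > continuation, so V_dd = 12.8000 (exercise)
Node u (S = 24): continuation = 1/1.03·[0.7167·0.7482 + 0.2833·5.6000] = 2.0611; exercise value = 0.0000 ≤ continuation, so V_u = 2.0611
Node d (S = 12): continuation = 1/1.03·[0.7167·5.6000 + 0.2833·12.8000] = 7.4175; exercise value = 8.0000 > continuation, so V_d = 8.0000 (exercise)
Node 0 (S = 20): continuation = 1/1.03·[0.7167·2.0611 + 0.2833·8.0000] = 3.6347; exercise value = 0.0000 ≤ continuation, so V_0 = 3.6347

€3.63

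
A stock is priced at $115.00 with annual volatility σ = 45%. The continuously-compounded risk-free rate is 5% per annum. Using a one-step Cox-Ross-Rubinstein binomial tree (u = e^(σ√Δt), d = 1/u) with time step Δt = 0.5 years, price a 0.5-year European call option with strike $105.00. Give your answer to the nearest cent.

CRR parameters: u = e^(σ√Δt) = e^(0.45·√0.5) = 1.3746, d = 1/u = 0.7275
Per-period rate: rΔt = 0.05·0.5 = 0.025, so R = e^0.025 = 1.0253
Risk-neutral probability p = (e^0.025 − 0.7275)/(1.3746 − 0.7275) = 0.2979/0.6472 = 0.4602
Terminal stock prices: S_u = 158.1, S_d = 83.66
Terminal payoffs (S − K): max(53.08, 0) = 53.08, max(-21.34, 0) = 0
Node 0 (S = 115): V_0 = e^(−0.025)·[0.4602·53.0846 + 0.5398·0.0000] = 23.8279

$23.83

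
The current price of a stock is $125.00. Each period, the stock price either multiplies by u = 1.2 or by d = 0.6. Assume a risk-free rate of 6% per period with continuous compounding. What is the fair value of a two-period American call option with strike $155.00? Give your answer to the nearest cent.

Risk-neutral probability p = (e^0.06 − 0.6)/(1.2 − 0.6) = 0.4618/0.6000 = 0.7697
Terminal stock prices: S_uu = 180, S_ud = 90, S_dd = 45
Terminal payoffs (S − K): max(25, 0) = 25, max(-65, 0) = 0, max(-110, 0) = 0
Node u (S = 150): continuation = e^(−0.06)·[0.7697·25.0000 + 0.2303·0.0000] = 18.1226; exercise value = 0.0000 ≤ continuation, so V_u = 18.1226
Node d (S = 75): continuation = e^(−0.06)·[0.7697·0.0000 + 0.2303·0.0000] = 0.0000; exercise value = 0.0000 ≤ continuation, so V_d = 0.0000
Node 0 (S = 125): continuation = e^(−0.06)·[0.7697·18.1226 + 0.2303·0.0000] = 13.1371; exercise value = 0.0000 ≤ continuation, so V_0 = 13.1371

$13.14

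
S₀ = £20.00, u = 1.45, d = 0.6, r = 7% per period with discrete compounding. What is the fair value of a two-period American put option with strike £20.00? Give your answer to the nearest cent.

£3.90

Risk-neutral probability p = (1 + 0.07 − 0.6)/(1.45 − 0.6) = 0.4700/0.8500 = 0.5529
Terminal stock prices: S_uu = 42.05, S_ud = 17.4, S_dd = 7.2
Terminal payoffs (K − S): max(-22.05, 0) = 0, max(2.6, 0) = 2.6, max(12.8, 0) = 12.8
Node u (S = 29): continuation = 1/1.07·[0.5529·0.0000 + 0.4471·2.6000] = 1.0863; exercise value = 0.0000 ≤ continuation, so V_u = 1.0863
Node d (S = 12): continuation = 1/1.07·[0.5529·2.6000 + 0.4471·12.8000] = 6.6916; exercise value = 8.0000 > continuation, so V_d = 8.0000 (exercise)
Node 0 (S = 20): continuation = 1/1.07·[0.5529·1.0863 + 0.4471·8.0000] = 3.9039; exercise value = 0.0000 ≤ continuation, so V_0 = 3.9039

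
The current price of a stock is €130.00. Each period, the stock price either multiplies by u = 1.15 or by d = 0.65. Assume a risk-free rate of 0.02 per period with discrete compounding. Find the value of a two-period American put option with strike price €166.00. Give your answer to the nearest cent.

€36.00

Risk-neutral probability p = (1 + 0.02 − 0.65)/(1.15 − 0.65) = 0.3700/0.5000 = 0.7400
Terminal stock prices: S_uu = 171.9, S_ud = 97.17, S_dd = 54.93
Terminal payoffs (K − S): max(-5.925, 0) = 0, max(68.83, 0) = 68.83, max(111.1, 0) = 111.1
Node u (S = 149.5): continuation = 1/1.02·[0.7400·0.0000 + 0.2600·68.8250] = 17.5436; exercise value = 16.5000 ≤ continuation, so V_u = 17.5436
Node d (S = 84.5): continuation = 1/1.02·[0.7400·68.8250 + 0.2600·111.0750] = 78.2451; exercise value = 81.5000 > continuation, so V_d = 81.5000 (exercise)
Node 0 (S = 130): continuation = 1/1.02·[0.7400·17.5436 + 0.2600·81.5000] = 33.5022; exercise value = 36.0000 > continuation, so V_0 = 36.0000 (exercise)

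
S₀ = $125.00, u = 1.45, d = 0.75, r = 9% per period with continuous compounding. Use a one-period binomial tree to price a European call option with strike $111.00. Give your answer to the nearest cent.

$31.57

Risk-neutral probability p = (e^0.09 − 0.75)/(1.45 − 0.75) = 0.3442/0.7000 = 0.4917
Terminal stock prices: S_u = 181.2, S_d = 93.75
Terminal payoffs (S − K): max(70.25, 0) = 70.25, max(-17.25, 0) = 0
Node 0 (S = 125): V_0 = e^(−0.09)·[0.4917·70.2500 + 0.5083·0.0000] = 31.5675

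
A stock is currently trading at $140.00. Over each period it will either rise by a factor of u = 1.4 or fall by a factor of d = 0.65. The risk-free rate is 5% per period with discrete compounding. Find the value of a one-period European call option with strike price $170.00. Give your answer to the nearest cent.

Risk-neutral probability p = (1 + 0.05 − 0.65)/(1.4 − 0.65) = 0.4000/0.7500 = 0.5333
Terminal stock prices: S_u = 196, S_d = 91
Terminal payoffs (S − K): max(26, 0) = 26, max(-79, 0) = 0
Node 0 (S = 140): V_0 = 1/1.05·[0.5333·26.0000 + 0.4667·0.0000] = 13.2063

$13.21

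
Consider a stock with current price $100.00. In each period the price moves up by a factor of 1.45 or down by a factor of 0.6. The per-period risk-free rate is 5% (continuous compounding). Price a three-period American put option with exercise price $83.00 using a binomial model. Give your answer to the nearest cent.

Risk-neutral probability p = (e^0.05 − 0.6)/(1.45 − 0.6) = 0.4513/0.8500 = 0.5309
Terminal stock prices: S_uuu = 304.9, S_uud = 126.1, S_udd = 52.2, S_ddd = 21.6
Terminal payoffs (K − S): max(-221.9, 0) = 0, max(-43.15, 0) = 0, max(30.8, 0) = 30.8, max(61.4, 0) = 61.4
Node uu (S = 210.2): continuation = e^(−0.05)·[0.5309·0.0000 + 0.4691·0.0000] = 0.0000; exercise value = 0.0000 ≤ continuation, so V_uu = 0.0000
Node ud (S = 87): continuation = e^(−0.05)·[0.5309·0.0000 + 0.4691·30.8000] = 13.7434; exercise value = 0.0000 ≤ continuation, so V_ud = 13.7434
Node dd (S = 36): continuation = e^(−0.05)·[0.5309·30.8000 + 0.4691·61.4000] = 42.9520; exercise value = 47.0000 > continuation, so V_dd = 47.0000 (exercise)
Node u (S = 145): continuation = e^(−0.05)·[0.5309·0.0000 + 0.4691·13.7434] = 6.1325; exercise value = 0.0000 ≤ continuation, so V_u = 6.1325
Node d (S = 60): continuation = e^(−0.05)·[0.5309·13.7434 + 0.4691·47.0000] = 27.9127; exercise value = 23.0000 ≤ continuation, so V_d = 27.9127
Node 0 (S = 100): continuation = e^(−0.05)·[0.5309·6.1325 + 0.4691·27.9127] = 15.5521; exercise value = 0.0000 ≤ continuation, so V_0 = 15.5521

$15.55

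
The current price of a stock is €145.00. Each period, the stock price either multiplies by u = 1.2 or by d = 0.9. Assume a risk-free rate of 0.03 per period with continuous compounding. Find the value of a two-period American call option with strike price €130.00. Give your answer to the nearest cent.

Risk-neutral probability p = (e^0.03 − 0.9)/(1.2 − 0.9) = 0.1305/0.3000 = 0.4348
Terminal stock prices: S_uu = 208.8, S_ud = 156.6, S_dd = 117.5
Terminal payoffs (S − K): max(78.8, 0) = 78.8, max(26.6, 0) = 26.6, max(-12.55, 0) = 0
Node u (S = 174): continuation = e^(−0.03)·[0.4348·78.8000 + 0.5652·26.6000] = 47.8421; exercise value = 44.0000 ≤ continuation, so V_u = 47.8421
Node d (S = 130.5): continuation = e^(−0.03)·[0.4348·26.6000 + 0.5652·0.0000] = 11.2251; exercise value = 0.5000 ≤ continuation, so V_d = 11.2251
Node 0 (S = 145): continuation = e^(−0.03)·[0.4348·47.8421 + 0.5652·11.2251] = 26.3456; exercise value = 15.0000 ≤ continuation, so V_0 = 26.3456

€26.35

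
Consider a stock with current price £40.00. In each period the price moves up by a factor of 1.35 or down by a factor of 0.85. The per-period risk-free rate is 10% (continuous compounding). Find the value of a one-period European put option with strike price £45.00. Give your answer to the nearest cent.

£4.87

Risk-neutral probability p = (e^0.1 − 0.85)/(1.35 − 0.85) = 0.2552/0.5000 = 0.5103
Terminal stock prices: S_u = 54, S_d = 34
Terminal payoffs (K − S): max(-9, 0) = 0, max(11, 0) = 11
Node 0 (S = 40): V_0 = e^(−0.1)·[0.5103·0.0000 + 0.4897·11.0000] = 4.8737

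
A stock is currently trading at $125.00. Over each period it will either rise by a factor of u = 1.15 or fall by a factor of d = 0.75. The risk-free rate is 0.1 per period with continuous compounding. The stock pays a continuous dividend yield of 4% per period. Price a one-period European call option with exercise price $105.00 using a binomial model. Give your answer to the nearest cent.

$27.33

Per-period risk-free factor R = e^0.1 = 1.1052; dividend-adjusted growth = e^(0.1−0.04) = 1.0618.
Risk-neutral probability p = (1.0618 − 0.75)/(1.15 − 0.75) = 0.3118/0.4000 = 0.7796
Terminal stock prices: S_u = 143.8, S_d = 93.75
Terminal payoffs (S − K): max(38.75, 0) = 38.75, max(-11.25, 0) = 0
Node 0 (S = 125): V_0 = e^(−0.1)·[0.7796·38.7500 + 0.2204·0.0000] = 27.3344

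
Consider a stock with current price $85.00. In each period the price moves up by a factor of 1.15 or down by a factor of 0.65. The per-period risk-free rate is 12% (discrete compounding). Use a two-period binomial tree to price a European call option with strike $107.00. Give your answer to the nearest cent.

Risk-neutral probability p = (1 + 0.12 − 0.65)/(1.15 − 0.65) = 0.4700/0.5000 = 0.9400
Terminal stock prices: S_uu = 112.4, S_ud = 63.54, S_dd = 35.91
Terminal payoffs (S − K): max(5.412, 0) = 5.412, max(-43.46, 0) = 0, max(-71.09, 0) = 0
Node u (S = 97.75): V_u = 1/1.12·[0.9400·5.4125 + 0.0600·0.0000] = 4.5426
Node d (S = 55.25): V_d = 1/1.12·[0.9400·0.0000 + 0.0600·0.0000] = 0.0000
Node 0 (S = 85): V_0 = 1/1.12·[0.9400·4.5426 + 0.0600·0.0000] = 3.8126

$3.81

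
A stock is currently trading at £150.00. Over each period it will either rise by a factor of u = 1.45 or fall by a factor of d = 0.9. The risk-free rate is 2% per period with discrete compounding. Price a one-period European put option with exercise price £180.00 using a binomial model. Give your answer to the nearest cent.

£34.49

Risk-neutral probability p = (1 + 0.02 − 0.9)/(1.45 − 0.9) = 0.1200/0.5500 = 0.2182
Terminal stock prices: S_u = 217.5, S_d = 135
Terminal payoffs (K − S): max(-37.5, 0) = 0, max(45, 0) = 45
Node 0 (S = 150): V_0 = 1/1.02·[0.2182·0.0000 + 0.7818·45.0000] = 34.4920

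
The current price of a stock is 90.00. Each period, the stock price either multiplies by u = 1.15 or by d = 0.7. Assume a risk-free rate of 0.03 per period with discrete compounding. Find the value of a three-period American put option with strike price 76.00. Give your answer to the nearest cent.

4.57

Risk-neutral probability p = (1 + 0.03 − 0.7)/(1.15 − 0.7) = 0.3300/0.4500 = 0.7333
Terminal stock prices: S_uuu = 136.9, S_uud = 83.32, S_udd = 50.71, S_ddd = 30.87
Terminal payoffs (K − S): max(-60.88, 0) = 0, max(-7.317, 0) = 0, max(25.29, 0) = 25.29, max(45.13, 0) = 45.13
Node uu (S = 119): continuation = 1/1.03·[0.7333·0.0000 + 0.2667·0.0000] = 0.0000; exercise value = 0.0000 ≤ continuation, so V_uu = 0.0000
Node ud (S = 72.45): continuation = 1/1.03·[0.7333·0.0000 + 0.2667·25.2850] = 6.5463; exercise value = 3.5500 ≤ continuation, so V_ud = 6.5463
Node dd (S = 44.1): continuation = 1/1.03·[0.7333·25.2850 + 0.2667·45.1300] = 29.6864; exercise value = 31.9000 > continuation, so V_dd = 31.9000 (exercise)
Node u (S = 103.5): continuation = 1/1.03·[0.7333·0.0000 + 0.2667·6.5463] = 1.6948; exercise value = 0.0000 ≤ continuation, so V_u = 1.6948
Node d (S = 63): continuation = 1/1.03·[0.7333·6.5463 + 0.2667·31.9000] = 12.9197; exercise value = 13.0000 > continuation, so V_d = 13.0000 (exercise)
Node 0 (S = 90): continuation = 1/1.03·[0.7333·1.6948 + 0.2667·13.0000] = 4.5724; exercise value = 0.0000 ≤ continuation, so V_0 = 4.5724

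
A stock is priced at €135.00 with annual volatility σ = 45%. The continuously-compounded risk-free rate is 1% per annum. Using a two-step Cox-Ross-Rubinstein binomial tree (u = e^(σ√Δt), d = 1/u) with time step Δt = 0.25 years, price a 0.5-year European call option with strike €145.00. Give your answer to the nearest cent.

CRR parameters: u = e^(σ√Δt) = e^(0.45·√0.25) = 1.2523, d = 1/u = 0.7985
Per-period rate: rΔt = 0.01·0.25 = 0.0025, so R = e^0.0025 = 1.0025
Risk-neutral probability p = (e^0.0025 − 0.7985)/(1.2523 − 0.7985) = 0.2040/0.4538 = 0.4495
Terminal stock prices: S_uu = 211.7, S_ud = 135, S_dd = 86.08
Terminal payoffs (S − K): max(66.72, 0) = 66.72, max(-10, 0) = 0, max(-58.92, 0) = 0
Node u (S = 169.1): V_u = e^(−0.0025)·[0.4495·66.7221 + 0.5505·0.0000] = 29.9168
Node d (S = 107.8): V_d = e^(−0.0025)·[0.4495·0.0000 + 0.5505·0.0000] = 0.0000
Node 0 (S = 135): V_0 = e^(−0.0025)·[0.4495·29.9168 + 0.5505·0.0000] = 13.4141

€13.41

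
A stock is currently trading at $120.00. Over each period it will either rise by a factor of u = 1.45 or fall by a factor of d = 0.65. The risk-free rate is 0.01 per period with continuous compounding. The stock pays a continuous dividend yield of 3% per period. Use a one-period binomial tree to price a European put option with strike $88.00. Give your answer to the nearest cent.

$5.81

Per-period risk-free factor R = e^0.01 = 1.0101; dividend-adjusted growth = e^(0.01−0.03) = 0.9802.
Risk-neutral probability p = (0.9802 − 0.65)/(1.45 − 0.65) = 0.3302/0.8000 = 0.4127
Terminal stock prices: S_u = 174, S_d = 78
Terminal payoffs (K − S): max(-86, 0) = 0, max(10, 0) = 10
Node 0 (S = 120): V_0 = e^(−0.01)·[0.4127·0.0000 + 0.5873·10.0000] = 5.8141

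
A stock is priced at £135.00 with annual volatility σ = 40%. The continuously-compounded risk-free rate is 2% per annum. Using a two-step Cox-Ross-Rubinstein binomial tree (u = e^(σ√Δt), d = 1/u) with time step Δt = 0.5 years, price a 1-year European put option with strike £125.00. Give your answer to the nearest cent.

£14.47

CRR parameters: u = e^(σ√Δt) = e^(0.4·√0.5) = 1.3269, d = 1/u = 0.7536
Per-period rate: rΔt = 0.02·0.5 = 0.01, so R = e^0.01 = 1.0101
Risk-neutral probability p = (e^0.01 − 0.7536)/(1.3269 − 0.7536) = 0.2564/0.5733 = 0.4473
Terminal stock prices: S_uu = 237.7, S_ud = 135, S_dd = 76.68
Terminal payoffs (K − S): max(-112.7, 0) = 0, max(-10, 0) = 0, max(48.32, 0) = 48.32
Node u (S = 179.1): V_u = e^(−0.01)·[0.4473·0.0000 + 0.5527·0.0000] = 0.0000
Node d (S = 101.7): V_d = e^(−0.01)·[0.4473·0.0000 + 0.5527·48.3240] = 26.4434
Node 0 (S = 135): V_0 = e^(−0.01)·[0.4473·0.0000 + 0.5527·26.4434] = 14.4702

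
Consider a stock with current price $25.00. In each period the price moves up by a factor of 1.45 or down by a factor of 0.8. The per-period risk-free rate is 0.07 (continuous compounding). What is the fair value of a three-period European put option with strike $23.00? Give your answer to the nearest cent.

Risk-neutral probability p = (e^0.07 − 0.8)/(1.45 − 0.8) = 0.2725/0.6500 = 0.4192
Terminal stock prices: S_uuu = 76.22, S_uud = 42.05, S_udd = 23.2, S_ddd = 12.8
Terminal payoffs (K − S): max(-53.22, 0) = 0, max(-19.05, 0) = 0, max(-0.2, 0) = 0, max(10.2, 0) = 10.2
Node uu (S = 52.56): V_uu = e^(−0.07)·[0.4192·0.0000 + 0.5808·0.0000] = 0.0000
Node ud (S = 29): V_ud = e^(−0.07)·[0.4192·0.0000 + 0.5808·0.0000] = 0.0000
Node dd (S = 16): V_dd = e^(−0.07)·[0.4192·0.0000 + 0.5808·10.2000] = 5.5232
Node u (S = 36.25): V_u = e^(−0.07)·[0.4192·0.0000 + 0.5808·0.0000] = 0.0000
Node d (S = 20): V_d = e^(−0.07)·[0.4192·0.0000 + 0.5808·5.5232] = 2.9908
Node 0 (S = 25): V_0 = e^(−0.07)·[0.4192·0.0000 + 0.5808·2.9908] = 1.6195

$1.62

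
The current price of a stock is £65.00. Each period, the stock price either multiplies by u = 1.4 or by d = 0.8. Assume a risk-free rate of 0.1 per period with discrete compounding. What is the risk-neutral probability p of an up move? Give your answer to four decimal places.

Risk-neutral probability p = (1 + 0.1 − 0.8)/(1.4 − 0.8) = 0.3000/0.6000 = 0.5000

p = 0.5000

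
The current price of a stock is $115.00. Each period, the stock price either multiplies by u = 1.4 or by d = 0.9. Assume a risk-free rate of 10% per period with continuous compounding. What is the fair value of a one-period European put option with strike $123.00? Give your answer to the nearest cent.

Risk-neutral probability p = (e^0.1 − 0.9)/(1.4 − 0.9) = 0.2052/0.5000 = 0.4103
Terminal stock prices: S_u = 161, S_d = 103.5
Terminal payoffs (K − S): max(-38, 0) = 0, max(19.5, 0) = 19.5
Node 0 (S = 115): V_0 = e^(−0.1)·[0.4103·0.0000 + 0.5897·19.5000] = 10.4041

$10.40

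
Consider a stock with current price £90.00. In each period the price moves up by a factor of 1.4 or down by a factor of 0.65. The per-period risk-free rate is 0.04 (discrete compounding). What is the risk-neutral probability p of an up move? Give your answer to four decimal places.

p = 0.5200

Risk-neutral probability p = (1 + 0.04 − 0.65)/(1.4 − 0.65) = 0.3900/0.7500 = 0.5200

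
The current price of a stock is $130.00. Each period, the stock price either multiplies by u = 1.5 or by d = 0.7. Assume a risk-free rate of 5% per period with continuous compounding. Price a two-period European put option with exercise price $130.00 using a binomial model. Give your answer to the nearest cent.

Risk-neutral probability p = (e^0.05 − 0.7)/(1.5 − 0.7) = 0.3513/0.8000 = 0.4391
Terminal stock prices: S_uu = 292.5, S_ud = 136.5, S_dd = 63.7
Terminal payoffs (K − S): max(-162.5, 0) = 0, max(-6.5, 0) = 0, max(66.3, 0) = 66.3
Node u (S = 195): V_u = e^(−0.05)·[0.4391·0.0000 + 0.5609·0.0000] = 0.0000
Node d (S = 91): V_d = e^(−0.05)·[0.4391·0.0000 + 0.5609·66.3000] = 35.3747
Node 0 (S = 130): V_0 = e^(−0.05)·[0.4391·0.0000 + 0.5609·35.3747] = 18.8744

$18.87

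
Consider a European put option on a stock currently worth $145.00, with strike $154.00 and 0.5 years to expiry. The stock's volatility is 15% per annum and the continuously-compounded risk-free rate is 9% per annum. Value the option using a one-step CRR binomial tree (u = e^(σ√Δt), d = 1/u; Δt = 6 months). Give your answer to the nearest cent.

CRR parameters: u = e^(σ√Δt) = e^(0.15·√0.5) = 1.1119, d = 1/u = 0.8994
Per-period rate: rΔt = 0.09·0.5 = 0.045, so R = e^0.045 = 1.0460
Risk-neutral probability p = (e^0.045 − 0.8994)/(1.1119 − 0.8994) = 0.1467/0.2125 = 0.6901
Terminal stock prices: S_u = 161.2, S_d = 130.4
Terminal payoffs (K − S): max(-7.225, 0) = 0, max(23.59, 0) = 23.59
Node 0 (S = 145): V_0 = e^(−0.045)·[0.6901·0.0000 + 0.3099·23.5920] = 6.9899

$6.99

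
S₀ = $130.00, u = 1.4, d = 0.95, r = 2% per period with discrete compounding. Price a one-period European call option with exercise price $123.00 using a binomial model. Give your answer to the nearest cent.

Risk-neutral probability p = (1 + 0.02 − 0.95)/(1.4 − 0.95) = 0.0700/0.4500 = 0.1556
Terminal stock prices: S_u = 182, S_d = 123.5
Terminal payoffs (S − K): max(59, 0) = 59, max(0.5, 0) = 0.5
Node 0 (S = 130): V_0 = 1/1.02·[0.1556·59.0000 + 0.8444·0.5000] = 9.4118

$9.41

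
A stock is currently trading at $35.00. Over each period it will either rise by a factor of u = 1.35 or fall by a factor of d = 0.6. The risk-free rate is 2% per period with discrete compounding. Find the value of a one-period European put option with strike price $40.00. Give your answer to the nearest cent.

$8.20

Risk-neutral probability p = (1 + 0.02 − 0.6)/(1.35 − 0.6) = 0.4200/0.7500 = 0.5600
Terminal stock prices: S_u = 47.25, S_d = 21
Terminal payoffs (K − S): max(-7.25, 0) = 0, max(19, 0) = 19
Node 0 (S = 35): V_0 = 1/1.02·[0.5600·0.0000 + 0.4400·19.0000] = 8.1961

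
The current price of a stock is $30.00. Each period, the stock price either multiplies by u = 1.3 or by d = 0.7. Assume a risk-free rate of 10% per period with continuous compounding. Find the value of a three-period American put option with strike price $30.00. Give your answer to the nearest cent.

$3.22

Risk-neutral probability p = (e^0.1 − 0.7)/(1.3 − 0.7) = 0.4052/0.6000 = 0.6753
Terminal stock prices: S_uuu = 65.91, S_uud = 35.49, S_udd = 19.11, S_ddd = 10.29
Terminal payoffs (K − S): max(-35.91, 0) = 0, max(-5.49, 0) = 0, max(10.89, 0) = 10.89, max(19.71, 0) = 19.71
Node uu (S = 50.7): continuation = e^(−0.1)·[0.6753·0.0000 + 0.3247·0.0000] = 0.0000; exercise value = 0.0000 ≤ continuation, so V_uu = 0.0000
Node ud (S = 27.3): continuation = e^(−0.1)·[0.6753·0.0000 + 0.3247·10.8900] = 3.1996; exercise value = 2.7000 ≤ continuation, so V_ud = 3.1996
Node dd (S = 14.7): continuation = e^(−0.1)·[0.6753·10.8900 + 0.3247·19.7100] = 12.4451; exercise value = 15.3000 > continuation, so V_dd = 15.3000 (exercise)
Node u (S = 39): continuation = e^(−0.1)·[0.6753·0.0000 + 0.3247·3.1996] = 0.9401; exercise value = 0.0000 ≤ continuation, so V_u = 0.9401
Node d (S = 21): continuation = e^(−0.1)·[0.6753·3.1996 + 0.3247·15.3000] = 6.4504; exercise value = 9.0000 > continuation, so V_d = 9.0000 (exercise)
Node 0 (S = 30): continuation = e^(−0.1)·[0.6753·0.9401 + 0.3247·9.0000] = 3.2188; exercise value = 0.0000 ≤ continuation, so V_0 = 3.2188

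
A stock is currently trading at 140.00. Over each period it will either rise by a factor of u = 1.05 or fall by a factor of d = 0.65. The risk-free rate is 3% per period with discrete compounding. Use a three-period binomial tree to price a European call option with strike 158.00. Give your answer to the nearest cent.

3.19

Risk-neutral probability p = (1 + 0.03 − 0.65)/(1.05 − 0.65) = 0.3800/0.4000 = 0.9500
Terminal stock prices: S_uuu = 162.1, S_uud = 100.3, S_udd = 62.11, S_ddd = 38.45
Terminal payoffs (S − K): max(4.068, 0) = 4.068, max(-57.67, 0) = 0, max(-95.89, 0) = 0, max(-119.6, 0) = 0
Node uu (S = 154.3): V_uu = 1/1.03·[0.9500·4.0675 + 0.0500·0.0000] = 3.7516
Node ud (S = 95.55): V_ud = 1/1.03·[0.9500·0.0000 + 0.0500·0.0000] = 0.0000
Node dd (S = 59.15): V_dd = 1/1.03·[0.9500·0.0000 + 0.0500·0.0000] = 0.0000
Node u (S = 147): V_u = 1/1.03·[0.9500·3.7516 + 0.0500·0.0000] = 3.4602
Node d (S = 91): V_d = 1/1.03·[0.9500·0.0000 + 0.0500·0.0000] = 0.0000
Node 0 (S = 140): V_0 = 1/1.03·[0.9500·3.4602 + 0.0500·0.0000] = 3.1914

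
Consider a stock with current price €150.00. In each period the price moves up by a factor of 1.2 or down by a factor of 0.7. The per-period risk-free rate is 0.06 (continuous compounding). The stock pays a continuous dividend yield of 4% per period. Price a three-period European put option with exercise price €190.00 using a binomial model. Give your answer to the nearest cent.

Per-period risk-free factor R = e^0.06 = 1.0618; dividend-adjusted growth = e^(0.06−0.04) = 1.0202.
Risk-neutral probability p = (1.0202 − 0.7)/(1.2 − 0.7) = 0.3202/0.5000 = 0.6404
Terminal stock prices: S_uuu = 259.2, S_uud = 151.2, S_udd = 88.2, S_ddd = 51.45
Terminal payoffs (K − S): max(-69.2, 0) = 0, max(38.8, 0) = 38.8, max(101.8, 0) = 101.8, max(138.6, 0) = 138.6
Node uu (S = 216): V_uu = e^(−0.06)·[0.6404·0.0000 + 0.3596·38.8000] = 13.1399
Node ud (S = 126): V_ud = e^(−0.06)·[0.6404·38.8000 + 0.3596·101.8000] = 57.8758
Node dd (S = 73.5): V_dd = e^(−0.06)·[0.6404·101.8000 + 0.3596·138.5500] = 108.3172
Node u (S = 180): V_u = e^(−0.06)·[0.6404·13.1399 + 0.3596·57.8758] = 27.5247
Node d (S = 105): V_d = e^(−0.06)·[0.6404·57.8758 + 0.3596·108.3172] = 71.5877
Node 0 (S = 150): V_0 = e^(−0.06)·[0.6404·27.5247 + 0.3596·71.5877] = 40.8440

€40.84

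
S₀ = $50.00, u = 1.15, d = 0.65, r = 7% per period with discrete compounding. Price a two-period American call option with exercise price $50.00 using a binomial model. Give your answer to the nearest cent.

$9.94

Risk-neutral probability p = (1 + 0.07 − 0.65)/(1.15 − 0.65) = 0.4200/0.5000 = 0.8400
Terminal stock prices: S_uu = 66.12, S_ud = 37.38, S_dd = 21.13
Terminal payoffs (S − K): max(16.12, 0) = 16.12, max(-12.62, 0) = 0, max(-28.87, 0) = 0
Node u (S = 57.5): continuation = 1/1.07·[0.8400·16.1250 + 0.1600·0.0000] = 12.6589; exercise value = 7.5000 ≤ continuation, so V_u = 12.6589
Node d (S = 32.5): continuation = 1/1.07·[0.8400·0.0000 + 0.1600·0.0000] = 0.0000; exercise value = 0.0000 ≤ continuation, so V_d = 0.0000
Node 0 (S = 50): continuation = 1/1.07·[0.8400·12.6589 + 0.1600·0.0000] = 9.9378; exercise value = 0.0000 ≤ continuation, so V_0 = 9.9378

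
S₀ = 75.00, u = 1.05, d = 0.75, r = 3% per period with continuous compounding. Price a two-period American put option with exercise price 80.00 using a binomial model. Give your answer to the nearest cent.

Risk-neutral probability p = (e^0.03 − 0.75)/(1.05 − 0.75) = 0.2805/0.3000 = 0.9348
Terminal stock prices: S_uu = 82.69, S_ud = 59.06, S_dd = 42.19
Terminal payoffs (K − S): max(-2.688, 0) = 0, max(20.94, 0) = 20.94, max(37.81, 0) = 37.81
Node u (S = 78.75): continuation = e^(−0.03)·[0.9348·0.0000 + 0.0652·20.9375] = 1.3238; exercise value = 1.2500 ≤ continuation, so V_u = 1.3238
Node d (S = 56.25): continuation = e^(−0.03)·[0.9348·20.9375 + 0.0652·37.8125] = 21.3856; exercise value = 23.7500 > continuation, so V_d = 23.7500 (exercise)
Node 0 (S = 75): continuation = e^(−0.03)·[0.9348·1.3238 + 0.0652·23.7500] = 2.7026; exercise value = 5.0000 > continuation, so V_0 = 5.0000 (exercise)

5.00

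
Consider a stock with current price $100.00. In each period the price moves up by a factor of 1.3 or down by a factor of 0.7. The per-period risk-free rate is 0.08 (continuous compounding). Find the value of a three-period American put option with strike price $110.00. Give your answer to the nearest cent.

$17.07

Risk-neutral probability p = (e^0.08 − 0.7)/(1.3 − 0.7) = 0.3833/0.6000 = 0.6388
Terminal stock prices: S_uuu = 219.7, S_uud = 118.3, S_udd = 63.7, S_ddd = 34.3
Terminal payoffs (K − S): max(-109.7, 0) = 0, max(-8.3, 0) = 0, max(46.3, 0) = 46.3, max(75.7, 0) = 75.7
Node uu (S = 169): continuation = e^(−0.08)·[0.6388·0.0000 + 0.3612·0.0000] = 0.0000; exercise value = 0.0000 ≤ continuation, so V_uu = 0.0000
Node ud (S = 91): continuation = e^(−0.08)·[0.6388·0.0000 + 0.3612·46.3000] = 15.4373; exercise value = 19.0000 > continuation, so V_ud = 19.0000 (exercise)
Node dd (S = 49): continuation = e^(−0.08)·[0.6388·46.3000 + 0.3612·75.7000] = 52.5428; exercise value = 61.0000 > continuation, so V_dd = 61.0000 (exercise)
Node u (S = 130): continuation = e^(−0.08)·[0.6388·0.0000 + 0.3612·19.0000] = 6.3350; exercise value = 0.0000 ≤ continuation, so V_u = 6.3350
Node d (S = 70): continuation = e^(−0.08)·[0.6388·19.0000 + 0.3612·61.0000] = 31.5428; exercise value = 40.0000 > continuation, so V_d = 40.0000 (exercise)
Node 0 (S = 100): continuation = e^(−0.08)·[0.6388·6.3350 + 0.3612·40.0000] = 17.0725; exercise value = 10.0000 ≤ continuation, so V_0 = 17.0725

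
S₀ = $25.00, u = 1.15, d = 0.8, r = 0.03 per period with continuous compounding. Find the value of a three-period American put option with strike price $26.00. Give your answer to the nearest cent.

Risk-neutral probability p = (e^0.03 − 0.8)/(1.15 − 0.8) = 0.2305/0.3500 = 0.6584
Terminal stock prices: S_uuu = 38.02, S_uud = 26.45, S_udd = 18.4, S_ddd = 12.8
Terminal payoffs (K − S): max(-12.02, 0) = 0, max(-0.45, 0) = 0, max(7.6, 0) = 7.6, max(13.2, 0) = 13.2
Node uu (S = 33.06): continuation = e^(−0.03)·[0.6584·0.0000 + 0.3416·0.0000] = 0.0000; exercise value = 0.0000 ≤ continuation, so V_uu = 0.0000
Node ud (S = 23): continuation = e^(−0.03)·[0.6584·0.0000 + 0.3416·7.6000] = 2.5191; exercise value = 3.0000 > continuation, so V_ud = 3.0000 (exercise)
Node dd (S = 16): continuation = e^(−0.03)·[0.6584·7.6000 + 0.3416·13.2000] = 9.2316; exercise value = 10.0000 > continuation, so V_dd = 10.0000 (exercise)
Node u (S = 28.75): continuation = e^(−0.03)·[0.6584·0.0000 + 0.3416·3.0000] = 0.9944; exercise value = 0.0000 ≤ continuation, so V_u = 0.9944
Node d (S = 20): continuation = e^(−0.03)·[0.6584·3.0000 + 0.3416·10.0000] = 5.2316; exercise value = 6.0000 > continuation, so V_d = 6.0000 (exercise)
Node 0 (S = 25): continuation = e^(−0.03)·[0.6584·0.9944 + 0.3416·6.0000] = 2.6242; exercise value = 1.0000 ≤ continuation, so V_0 = 2.6242

$2.62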